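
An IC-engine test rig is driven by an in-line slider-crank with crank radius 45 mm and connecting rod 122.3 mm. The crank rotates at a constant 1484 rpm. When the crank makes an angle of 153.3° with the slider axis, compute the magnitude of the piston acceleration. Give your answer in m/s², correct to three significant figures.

720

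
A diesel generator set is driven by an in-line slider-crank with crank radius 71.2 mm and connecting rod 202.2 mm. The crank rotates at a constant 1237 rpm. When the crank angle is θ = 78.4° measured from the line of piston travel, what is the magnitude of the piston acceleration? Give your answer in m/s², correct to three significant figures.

ω = 2π·1237/60 = 129.5 rad/s
x(θ) = r cosθ + √(L² − r² sin²θ); with ω constant, a = ω²·d²x/dθ².
d²x/dθ² = −r cosθ − r²(cos2θ)/√u − r⁴ sin²2θ/(4u^{3/2}),  u = L² − r² sin²θ = 0.0360204 m².
Substituting r = 0.0712 m, L = 0.2022 m, θ = 78.4°: d²x/dθ² = +0.010088 m.
a = ω²·d²x/dθ² = (129.5)²·(+0.010088) = +169.28 m/s²;  |a| = 169.28 m/s².

169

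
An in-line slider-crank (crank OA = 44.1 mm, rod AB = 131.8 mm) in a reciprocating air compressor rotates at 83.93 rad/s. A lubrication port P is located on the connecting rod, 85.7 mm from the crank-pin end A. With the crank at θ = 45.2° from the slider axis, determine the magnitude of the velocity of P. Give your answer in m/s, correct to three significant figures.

ω = 83.93 rad/s.  Crank-pin speed |V_A| = rω = 3.7013 m/s, perpendicular to OA.
Rod angle: sinφ = −(r/L) sinθ ⇒ φ = -13.734°; ω_rod = −rω cosθ/√(L²−r²sin²θ) = -20.371 rad/s.
V_P = V_A + ω_rod × AP, with AP = 0.0857 m along the rod.
Components: V_Px = −rω sinθ − a·ω_rod·sinφ = -3.0408 m/s;  V_Py = rω cosθ + a·ω_rod·cosφ = +0.91223 m/s.
|V_P| = √(V_Px² + V_Py²) = 3.1747 m/s.

3.17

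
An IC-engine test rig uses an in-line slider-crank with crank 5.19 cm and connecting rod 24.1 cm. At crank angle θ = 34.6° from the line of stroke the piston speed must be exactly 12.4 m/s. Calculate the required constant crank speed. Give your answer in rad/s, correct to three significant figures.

For an in-line slider-crank, |v_piston| = rω|sinθ|·[1 + r cosθ/√(L² − r² sin²θ)].
With r = 0.0519 m, L = 0.241 m, θ = 34.6°: the bracketed kinematic factor |dx/dθ| = 0.034735 m.
ω = v/|dx/dθ| = 12.4/0.034735 = 356.99 rad/s.

357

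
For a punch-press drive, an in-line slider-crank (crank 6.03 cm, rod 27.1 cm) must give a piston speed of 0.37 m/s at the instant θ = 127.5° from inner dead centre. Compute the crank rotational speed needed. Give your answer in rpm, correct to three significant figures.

85.6

For an in-line slider-crank, |v_piston| = rω|sinθ|·[1 + r cosθ/√(L² − r² sin²θ)].
With r = 0.0603 m, L = 0.271 m, θ = 127.5°: the bracketed kinematic factor |dx/dθ| = 0.041256 m.
ω = v/|dx/dθ| = 0.37/0.041256 = 8.9684 rad/s.
N = 60ω/(2π) = 85.642 rpm.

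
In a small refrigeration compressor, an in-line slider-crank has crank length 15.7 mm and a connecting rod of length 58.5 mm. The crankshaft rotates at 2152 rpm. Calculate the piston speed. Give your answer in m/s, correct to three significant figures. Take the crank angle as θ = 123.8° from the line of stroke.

2.49

ω = 2π·2152/60 = 225.4 rad/s
For an in-line slider-crank, x = r cosθ + √(L² − r² sin²θ), so v = −rω sinθ·[1 + r cosθ/√(L² − r² sin²θ)].
With r = 0.0157 m, L = 0.0585 m, θ = 123.8°: √(L² − r² sin²θ) = 0.057027 m.
v = −0.0157·225.4·0.83098·[1 + 0.0157·-0.55630/0.057027] = -2.4898 m/s.
|v| = 2.4898 m/s.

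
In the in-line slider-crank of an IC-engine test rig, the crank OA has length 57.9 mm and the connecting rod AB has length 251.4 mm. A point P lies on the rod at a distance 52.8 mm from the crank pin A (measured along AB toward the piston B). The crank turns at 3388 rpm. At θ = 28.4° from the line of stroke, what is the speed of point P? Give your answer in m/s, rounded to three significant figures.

17.5

ω = 354.8 rad/s.  Crank-pin speed |V_A| = rω = 20.542 m/s, perpendicular to OA.
Rod angle: sinφ = −(r/L) sinθ ⇒ φ = -6.289°; ω_rod = −rω cosθ/√(L²−r²sin²θ) = -72.313 rad/s.
V_P = V_A + ω_rod × AP, with AP = 0.0528 m along the rod.
Components: V_Px = −rω sinθ − a·ω_rod·sinφ = -10.189 m/s;  V_Py = rω cosθ + a·ω_rod·cosφ = +14.275 m/s.
|V_P| = √(V_Px² + V_Py²) = 17.538 m/s.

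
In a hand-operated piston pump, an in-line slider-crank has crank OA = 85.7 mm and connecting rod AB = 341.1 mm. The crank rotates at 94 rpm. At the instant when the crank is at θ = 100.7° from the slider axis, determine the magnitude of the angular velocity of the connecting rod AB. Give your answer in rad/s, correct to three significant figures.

0.474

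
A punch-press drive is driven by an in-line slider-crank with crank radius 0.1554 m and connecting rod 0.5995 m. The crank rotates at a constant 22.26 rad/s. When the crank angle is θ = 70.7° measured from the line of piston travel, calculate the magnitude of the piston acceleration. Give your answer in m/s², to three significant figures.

ω = 22.26 rad/s
x(θ) = r cosθ + √(L² − r² sin²θ); with ω constant, a = ω²·d²x/dθ².
d²x/dθ² = −r cosθ − r²(cos2θ)/√u − r⁴ sin²2θ/(4u^{3/2}),  u = L² − r² sin²θ = 0.337889 m².
Substituting r = 0.1554 m, L = 0.5995 m, θ = 70.7°: d²x/dθ² = -0.019183 m.
a = ω²·d²x/dθ² = (22.26)²·(-0.019183) = -9.5053 m/s²;  |a| = 9.5053 m/s².

9.51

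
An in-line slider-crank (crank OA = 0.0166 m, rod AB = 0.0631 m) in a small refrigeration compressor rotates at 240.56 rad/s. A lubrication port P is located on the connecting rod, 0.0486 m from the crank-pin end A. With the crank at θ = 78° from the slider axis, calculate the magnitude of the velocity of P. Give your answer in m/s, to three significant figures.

ω = 240.6 rad/s.  Crank-pin speed |V_A| = rω = 3.9933 m/s, perpendicular to OA.
Rod angle: sinφ = −(r/L) sinθ ⇒ φ = -14.911°; ω_rod = −rω cosθ/√(L²−r²sin²θ) = -13.616 rad/s.
V_P = V_A + ω_rod × AP, with AP = 0.0486 m along the rod.
Components: V_Px = −rω sinθ − a·ω_rod·sinφ = -4.0763 m/s;  V_Py = rω cosθ + a·ω_rod·cosφ = +0.19079 m/s.
|V_P| = √(V_Px² + V_Py²) = 4.0808 m/s.

4.08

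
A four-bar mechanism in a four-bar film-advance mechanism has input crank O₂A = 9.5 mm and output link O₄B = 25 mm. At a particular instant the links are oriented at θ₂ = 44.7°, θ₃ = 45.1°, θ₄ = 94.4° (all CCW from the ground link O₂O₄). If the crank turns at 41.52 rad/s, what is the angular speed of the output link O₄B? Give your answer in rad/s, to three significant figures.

ω₂ = 41.52 rad/s
Differentiating the loop-closure r₂e^{iθ₂}+r₃e^{iθ₃}=r₁+r₄e^{iθ₄} gives r₂ω₂e^{iθ₂}+r₃ω₃e^{iθ₃}=r₄ω₄e^{iθ₄}.
Eliminating the other unknown: ω₄ = r₂ω₂ sin(θ₂−θ₃) / [r₄ sin(θ₄−θ₃)].
Numerator sine = -0.00698; denominator sine = +0.75813.
Result = 0.0095·41.52·(-0.00698) / (0.025·(+0.75813)) = -0.14529 rad/s; magnitude 0.14529 rad/s.

0.145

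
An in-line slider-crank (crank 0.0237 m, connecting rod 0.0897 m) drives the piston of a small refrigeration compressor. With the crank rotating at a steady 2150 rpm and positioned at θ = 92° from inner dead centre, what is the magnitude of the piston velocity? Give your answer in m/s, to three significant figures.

5.28

ω = 2π·2150/60 = 225.1 rad/s
For an in-line slider-crank, x = r cosθ + √(L² − r² sin²θ), so v = −rω sinθ·[1 + r cosθ/√(L² − r² sin²θ)].
With r = 0.0237 m, L = 0.0897 m, θ = 92°: √(L² − r² sin²θ) = 0.086516 m.
v = −0.0237·225.1·0.99939·[1 + 0.0237·-0.03490/0.086516] = -5.2818 m/s.
|v| = 5.2818 m/s.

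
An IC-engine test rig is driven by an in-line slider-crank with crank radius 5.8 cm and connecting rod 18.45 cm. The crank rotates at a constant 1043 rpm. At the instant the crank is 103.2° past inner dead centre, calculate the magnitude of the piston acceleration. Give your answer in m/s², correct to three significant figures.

361

ω = 2π·1043/60 = 109.2 rad/s
x(θ) = r cosθ + √(L² − r² sin²θ); with ω constant, a = ω²·d²x/dθ².
d²x/dθ² = −r cosθ − r²(cos2θ)/√u − r⁴ sin²2θ/(4u^{3/2}),  u = L² − r² sin²θ = 0.0308517 m².
Substituting r = 0.058 m, L = 0.1845 m, θ = 103.2°: d²x/dθ² = +0.030296 m.
a = ω²·d²x/dθ² = (109.2)²·(+0.030296) = +361.42 m/s²;  |a| = 361.42 m/s².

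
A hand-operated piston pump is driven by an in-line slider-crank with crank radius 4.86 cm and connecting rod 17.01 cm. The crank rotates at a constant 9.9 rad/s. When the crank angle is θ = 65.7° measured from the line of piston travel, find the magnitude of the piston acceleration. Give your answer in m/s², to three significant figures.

1.05

ω = 9.9 rad/s
x(θ) = r cosθ + √(L² − r² sin²θ); with ω constant, a = ω²·d²x/dθ².
d²x/dθ² = −r cosθ − r²(cos2θ)/√u − r⁴ sin²2θ/(4u^{3/2}),  u = L² − r² sin²θ = 0.026972 m².
Substituting r = 0.0486 m, L = 0.1701 m, θ = 65.7°: d²x/dθ² = -0.010666 m.
a = ω²·d²x/dθ² = (9.9)²·(-0.010666) = -1.0454 m/s²;  |a| = 1.0454 m/s².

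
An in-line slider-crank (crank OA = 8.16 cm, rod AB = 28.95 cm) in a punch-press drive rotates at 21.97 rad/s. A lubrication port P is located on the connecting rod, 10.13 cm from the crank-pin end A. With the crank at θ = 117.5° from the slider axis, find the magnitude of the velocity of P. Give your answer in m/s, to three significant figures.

1.61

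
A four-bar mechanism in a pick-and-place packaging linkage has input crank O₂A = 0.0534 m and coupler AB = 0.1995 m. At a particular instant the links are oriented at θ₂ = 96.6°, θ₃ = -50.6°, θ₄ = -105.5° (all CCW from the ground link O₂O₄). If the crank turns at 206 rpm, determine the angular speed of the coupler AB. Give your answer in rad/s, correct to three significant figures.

2.66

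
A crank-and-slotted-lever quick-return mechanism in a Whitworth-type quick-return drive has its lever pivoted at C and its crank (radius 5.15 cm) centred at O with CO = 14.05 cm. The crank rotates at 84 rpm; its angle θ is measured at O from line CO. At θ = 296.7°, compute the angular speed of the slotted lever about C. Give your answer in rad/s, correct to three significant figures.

ω = 8.796 rad/s (from 84 rpm).
Crank pin A relative to C: A = (d + r cosθ, r sinθ); lever angle φ = atan2(r sinθ, d + r cosθ).
Differentiating tanφ: φ̇ = rω(d cosθ + r)/(d² + r² + 2dr cosθ).
d² + r² + 2dr cosθ = |CA|² = 0.0288948 m²;  d cosθ + r = +0.11463 m.
|ω_lever| = |0.0515·8.796·+0.11463| / 0.0288948 = 1.7972 rad/s.

1.80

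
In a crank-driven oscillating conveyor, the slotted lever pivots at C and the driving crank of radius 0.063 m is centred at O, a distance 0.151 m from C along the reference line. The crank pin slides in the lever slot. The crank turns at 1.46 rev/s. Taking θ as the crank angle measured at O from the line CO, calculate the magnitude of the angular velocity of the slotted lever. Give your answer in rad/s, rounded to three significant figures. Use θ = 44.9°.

2.44

ω = 9.173 rad/s (from 1.46 rev/s).
Crank pin A relative to C: A = (d + r cosθ, r sinθ); lever angle φ = atan2(r sinθ, d + r cosθ).
Differentiating tanφ: φ̇ = rω(d cosθ + r)/(d² + r² + 2dr cosθ).
d² + r² + 2dr cosθ = |CA|² = 0.0402469 m²;  d cosθ + r = +0.16996 m.
|ω_lever| = |0.063·9.173·+0.16996| / 0.0402469 = 2.4405 rad/s.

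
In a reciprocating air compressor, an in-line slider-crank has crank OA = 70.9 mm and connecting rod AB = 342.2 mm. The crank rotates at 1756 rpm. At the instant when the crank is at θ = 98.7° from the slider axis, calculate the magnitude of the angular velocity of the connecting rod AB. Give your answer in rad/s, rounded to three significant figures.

ω = 183.9 rad/s (converted from 1756 rpm).
The rod makes angle φ with the slider axis where L sinφ = r sinθ; differentiating, L cosφ·φ̇ = r ω cosθ.
L cosφ = √(L² − r² sin²θ) = 0.33495 m.
|ω_rod| = r ω |cosθ| / √(L² − r² sin²θ) = 0.0709·183.9·0.15126/0.33495 = 5.8878 rad/s.

5.89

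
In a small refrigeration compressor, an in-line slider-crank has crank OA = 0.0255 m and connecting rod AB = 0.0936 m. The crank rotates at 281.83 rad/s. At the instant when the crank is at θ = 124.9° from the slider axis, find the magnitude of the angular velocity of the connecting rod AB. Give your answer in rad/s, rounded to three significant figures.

ω = 281.8 rad/s
The rod makes angle φ with the slider axis where L sinφ = r sinθ; differentiating, L cosφ·φ̇ = r ω cosθ.
L cosφ = √(L² − r² sin²θ) = 0.091234 m.
|ω_rod| = r ω |cosθ| / √(L² − r² sin²θ) = 0.0255·281.8·0.57215/0.091234 = 45.069 rad/s.

45.1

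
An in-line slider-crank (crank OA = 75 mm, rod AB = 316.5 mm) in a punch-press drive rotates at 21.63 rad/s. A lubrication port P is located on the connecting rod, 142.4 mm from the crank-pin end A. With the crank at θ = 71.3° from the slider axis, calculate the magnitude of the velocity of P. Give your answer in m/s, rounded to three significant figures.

ω = 21.63 rad/s.  Crank-pin speed |V_A| = rω = 1.6222 m/s, perpendicular to OA.
Rod angle: sinφ = −(r/L) sinθ ⇒ φ = -12.971°; ω_rod = −rω cosθ/√(L²−r²sin²θ) = -1.6864 rad/s.
V_P = V_A + ω_rod × AP, with AP = 0.1424 m along the rod.
Components: V_Px = −rω sinθ − a·ω_rod·sinφ = -1.5905 m/s;  V_Py = rω cosθ + a·ω_rod·cosφ = +0.2861 m/s.
|V_P| = √(V_Px² + V_Py²) = 1.616 m/s.

1.62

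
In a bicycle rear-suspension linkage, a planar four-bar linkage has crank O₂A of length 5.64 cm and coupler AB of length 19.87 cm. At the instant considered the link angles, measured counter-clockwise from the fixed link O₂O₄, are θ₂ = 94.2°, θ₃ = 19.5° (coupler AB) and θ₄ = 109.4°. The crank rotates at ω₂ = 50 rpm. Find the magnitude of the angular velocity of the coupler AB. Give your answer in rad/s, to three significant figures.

0.390

ω₂ = 5.236 rad/s (from 50 rpm).
Differentiating the loop-closure r₂e^{iθ₂}+r₃e^{iθ₃}=r₁+r₄e^{iθ₄} gives r₂ω₂e^{iθ₂}+r₃ω₃e^{iθ₃}=r₄ω₄e^{iθ₄}.
Eliminating the other unknown: ω₃ = r₂ω₂ sin(θ₄−θ₂) / [r₃ sin(θ₃−θ₄)].
Numerator sine = +0.26219; denominator sine = -1.00000.
Result = 0.0564·5.236·(+0.26219) / (0.1987·(-1.00000)) = -0.38967 rad/s; magnitude 0.38967 rad/s.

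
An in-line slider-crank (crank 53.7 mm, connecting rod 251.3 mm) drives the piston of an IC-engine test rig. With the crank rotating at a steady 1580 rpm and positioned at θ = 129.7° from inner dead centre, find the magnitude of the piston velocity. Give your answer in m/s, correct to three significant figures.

5.89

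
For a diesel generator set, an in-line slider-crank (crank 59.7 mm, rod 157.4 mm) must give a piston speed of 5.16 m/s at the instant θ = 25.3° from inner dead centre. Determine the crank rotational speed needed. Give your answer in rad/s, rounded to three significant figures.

150

For an in-line slider-crank, |v_piston| = rω|sinθ|·[1 + r cosθ/√(L² − r² sin²θ)].
With r = 0.0597 m, L = 0.1574 m, θ = 25.3°: the bracketed kinematic factor |dx/dθ| = 0.034379 m.
ω = v/|dx/dθ| = 5.16/0.034379 = 150.09 rad/s.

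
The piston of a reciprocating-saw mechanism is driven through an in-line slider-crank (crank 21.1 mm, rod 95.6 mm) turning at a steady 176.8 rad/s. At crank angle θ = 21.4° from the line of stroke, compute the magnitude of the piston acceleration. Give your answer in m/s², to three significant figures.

722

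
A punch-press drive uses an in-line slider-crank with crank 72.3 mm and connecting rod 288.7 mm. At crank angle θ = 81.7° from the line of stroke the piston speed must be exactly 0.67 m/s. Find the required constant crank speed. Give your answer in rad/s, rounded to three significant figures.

9.03

For an in-line slider-crank, |v_piston| = rω|sinθ|·[1 + r cosθ/√(L² − r² sin²θ)].
With r = 0.0723 m, L = 0.2887 m, θ = 81.7°: the bracketed kinematic factor |dx/dθ| = 0.074212 m.
ω = v/|dx/dθ| = 0.67/0.074212 = 9.0281 rad/s.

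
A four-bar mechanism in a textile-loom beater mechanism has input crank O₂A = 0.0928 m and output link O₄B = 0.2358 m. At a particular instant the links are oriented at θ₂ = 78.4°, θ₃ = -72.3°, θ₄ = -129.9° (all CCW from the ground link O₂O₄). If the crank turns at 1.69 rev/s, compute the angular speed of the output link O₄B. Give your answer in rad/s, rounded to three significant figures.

ω₂ = 10.62 rad/s (from 1.69 rev/s).
Differentiating the loop-closure r₂e^{iθ₂}+r₃e^{iθ₃}=r₁+r₄e^{iθ₄} gives r₂ω₂e^{iθ₂}+r₃ω₃e^{iθ₃}=r₄ω₄e^{iθ₄}.
Eliminating the other unknown: ω₄ = r₂ω₂ sin(θ₂−θ₃) / [r₄ sin(θ₄−θ₃)].
Numerator sine = +0.48938; denominator sine = -0.84433.
Result = 0.0928·10.62·(+0.48938) / (0.2358·(-0.84433)) = -2.4222 rad/s; magnitude 2.4222 rad/s.

2.42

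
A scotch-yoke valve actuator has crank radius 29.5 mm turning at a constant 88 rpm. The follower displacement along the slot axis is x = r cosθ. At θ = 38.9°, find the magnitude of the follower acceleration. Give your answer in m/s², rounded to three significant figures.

ω = 9.215 rad/s (from 88 rpm).
x = r cosθ ⇒ ẍ = −rω² cosθ (ω constant).
|a| = rω²|cosθ| = 0.0295·(9.215)²·|cos 38.9°| = 1.9497 m/s².

1.95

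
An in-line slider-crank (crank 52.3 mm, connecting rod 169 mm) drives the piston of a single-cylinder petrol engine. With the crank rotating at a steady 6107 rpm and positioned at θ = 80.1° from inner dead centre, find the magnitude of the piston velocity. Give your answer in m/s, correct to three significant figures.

34.8

ω = 2π·6107/60 = 639.5 rad/s
For an in-line slider-crank, x = r cosθ + √(L² − r² sin²θ), so v = −rω sinθ·[1 + r cosθ/√(L² − r² sin²θ)].
With r = 0.0523 m, L = 0.169 m, θ = 80.1°: √(L² − r² sin²θ) = 0.16096 m.
v = −0.0523·639.5·0.98511·[1 + 0.0523·0.17193/0.16096] = -34.79 m/s.
|v| = 34.79 m/s.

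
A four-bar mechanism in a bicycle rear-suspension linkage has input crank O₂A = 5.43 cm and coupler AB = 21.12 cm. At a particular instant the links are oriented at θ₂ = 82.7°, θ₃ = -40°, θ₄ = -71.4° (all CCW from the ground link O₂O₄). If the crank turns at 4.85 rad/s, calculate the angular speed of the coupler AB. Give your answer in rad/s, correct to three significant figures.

ω₂ = 4.85 rad/s
Differentiating the loop-closure r₂e^{iθ₂}+r₃e^{iθ₃}=r₁+r₄e^{iθ₄} gives r₂ω₂e^{iθ₂}+r₃ω₃e^{iθ₃}=r₄ω₄e^{iθ₄}.
Eliminating the other unknown: ω₃ = r₂ω₂ sin(θ₄−θ₂) / [r₃ sin(θ₃−θ₄)].
Numerator sine = -0.43680; denominator sine = +0.52101.
Result = 0.0543·4.85·(-0.43680) / (0.2112·(+0.52101)) = -1.0454 rad/s; magnitude 1.0454 rad/s.

1.05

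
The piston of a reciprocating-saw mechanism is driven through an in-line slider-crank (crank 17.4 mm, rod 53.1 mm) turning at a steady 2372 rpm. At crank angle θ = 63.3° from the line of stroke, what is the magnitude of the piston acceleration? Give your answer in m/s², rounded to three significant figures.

270

ω = 2π·2372/60 = 248.4 rad/s
x(θ) = r cosθ + √(L² − r² sin²θ); with ω constant, a = ω²·d²x/dθ².
d²x/dθ² = −r cosθ − r²(cos2θ)/√u − r⁴ sin²2θ/(4u^{3/2}),  u = L² − r² sin²θ = 0.00257797 m².
Substituting r = 0.0174 m, L = 0.0531 m, θ = 63.3°: d²x/dθ² = -0.0043757 m.
a = ω²·d²x/dθ² = (248.4)²·(-0.0043757) = -269.98 m/s²;  |a| = 269.98 m/s².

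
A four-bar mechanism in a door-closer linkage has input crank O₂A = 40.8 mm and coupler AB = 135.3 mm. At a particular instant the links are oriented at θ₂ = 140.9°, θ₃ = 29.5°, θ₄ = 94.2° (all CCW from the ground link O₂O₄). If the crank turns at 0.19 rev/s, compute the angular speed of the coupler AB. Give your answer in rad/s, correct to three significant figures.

ω₂ = 1.194 rad/s (from 0.19 rev/s).
Differentiating the loop-closure r₂e^{iθ₂}+r₃e^{iθ₃}=r₁+r₄e^{iθ₄} gives r₂ω₂e^{iθ₂}+r₃ω₃e^{iθ₃}=r₄ω₄e^{iθ₄}.
Eliminating the other unknown: ω₃ = r₂ω₂ sin(θ₄−θ₂) / [r₃ sin(θ₃−θ₄)].
Numerator sine = -0.72777; denominator sine = -0.90408.
Result = 0.0408·1.194·(-0.72777) / (0.1353·(-0.90408)) = +0.28979 rad/s; magnitude 0.28979 rad/s.

0.290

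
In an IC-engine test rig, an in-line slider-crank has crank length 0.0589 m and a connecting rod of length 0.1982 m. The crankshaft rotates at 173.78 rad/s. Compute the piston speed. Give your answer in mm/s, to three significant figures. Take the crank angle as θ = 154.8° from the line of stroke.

ω = 173.8 rad/s
For an in-line slider-crank, x = r cosθ + √(L² − r² sin²θ), so v = −rω sinθ·[1 + r cosθ/√(L² − r² sin²θ)].
With r = 0.0589 m, L = 0.1982 m, θ = 154.8°: √(L² − r² sin²θ) = 0.19661 m.
v = −0.0589·173.8·0.42578·[1 + 0.0589·-0.90483/0.19661] = -3.1768 m/s.
|v| = 3.1768 m/s = 3176.8 mm/s.

3180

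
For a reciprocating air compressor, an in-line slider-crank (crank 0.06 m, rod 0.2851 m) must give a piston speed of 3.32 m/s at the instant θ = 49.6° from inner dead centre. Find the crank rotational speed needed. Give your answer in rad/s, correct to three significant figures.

63.8

For an in-line slider-crank, |v_piston| = rω|sinθ|·[1 + r cosθ/√(L² − r² sin²θ)].
With r = 0.06 m, L = 0.2851 m, θ = 49.6°: the bracketed kinematic factor |dx/dθ| = 0.052006 m.
ω = v/|dx/dθ| = 3.32/0.052006 = 63.838 rad/s.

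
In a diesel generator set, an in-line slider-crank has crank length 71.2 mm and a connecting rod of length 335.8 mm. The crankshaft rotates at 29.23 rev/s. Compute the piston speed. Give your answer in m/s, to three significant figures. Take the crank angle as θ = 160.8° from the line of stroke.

ω = 2π·29.2 = 183.7 rad/s
For an in-line slider-crank, x = r cosθ + √(L² − r² sin²θ), so v = −rω sinθ·[1 + r cosθ/√(L² − r² sin²θ)].
With r = 0.0712 m, L = 0.3358 m, θ = 160.8°: √(L² − r² sin²θ) = 0.33498 m.
v = −0.0712·183.7·0.32887·[1 + 0.0712·-0.94438/0.33498] = -3.4372 m/s.
|v| = 3.4372 m/s.

3.44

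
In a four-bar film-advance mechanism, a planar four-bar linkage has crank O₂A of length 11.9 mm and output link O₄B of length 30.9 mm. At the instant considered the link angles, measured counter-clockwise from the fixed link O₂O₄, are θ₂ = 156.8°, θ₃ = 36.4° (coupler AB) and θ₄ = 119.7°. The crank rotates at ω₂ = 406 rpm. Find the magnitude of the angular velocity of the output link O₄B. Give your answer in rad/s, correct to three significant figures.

ω₂ = 42.52 rad/s (from 406 rpm).
Differentiating the loop-closure r₂e^{iθ₂}+r₃e^{iθ₃}=r₁+r₄e^{iθ₄} gives r₂ω₂e^{iθ₂}+r₃ω₃e^{iθ₃}=r₄ω₄e^{iθ₄}.
Eliminating the other unknown: ω₄ = r₂ω₂ sin(θ₂−θ₃) / [r₄ sin(θ₄−θ₃)].
Numerator sine = +0.86251; denominator sine = +0.99317.
Result = 0.0119·42.52·(+0.86251) / (0.0309·(+0.99317)) = +14.22 rad/s; magnitude 14.22 rad/s.

14.2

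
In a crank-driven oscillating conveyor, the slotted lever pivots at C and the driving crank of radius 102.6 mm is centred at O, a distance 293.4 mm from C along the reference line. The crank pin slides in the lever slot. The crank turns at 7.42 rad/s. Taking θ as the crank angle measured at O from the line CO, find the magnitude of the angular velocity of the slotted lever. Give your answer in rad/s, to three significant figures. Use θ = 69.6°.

1.33

ω = 7.42 rad/s
Crank pin A relative to C: A = (d + r cosθ, r sinθ); lever angle φ = atan2(r sinθ, d + r cosθ).
Differentiating tanφ: φ̇ = rω(d cosθ + r)/(d² + r² + 2dr cosθ).
d² + r² + 2dr cosθ = |CA|² = 0.117596 m²;  d cosθ + r = +0.20487 m.
|ω_lever| = |0.1026·7.42·+0.20487| / 0.117596 = 1.3263 rad/s.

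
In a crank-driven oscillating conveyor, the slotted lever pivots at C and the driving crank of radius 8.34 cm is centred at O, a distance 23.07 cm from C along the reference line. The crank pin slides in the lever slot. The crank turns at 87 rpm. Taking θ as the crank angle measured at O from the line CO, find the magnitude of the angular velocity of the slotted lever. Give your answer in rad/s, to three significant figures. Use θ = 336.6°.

ω = 9.111 rad/s (from 87 rpm).
Crank pin A relative to C: A = (d + r cosθ, r sinθ); lever angle φ = atan2(r sinθ, d + r cosθ).
Differentiating tanφ: φ̇ = rω(d cosθ + r)/(d² + r² + 2dr cosθ).
d² + r² + 2dr cosθ = |CA|² = 0.0954939 m²;  d cosθ + r = +0.29513 m.
|ω_lever| = |0.0834·9.111·+0.29513| / 0.0954939 = 2.3483 rad/s.

2.35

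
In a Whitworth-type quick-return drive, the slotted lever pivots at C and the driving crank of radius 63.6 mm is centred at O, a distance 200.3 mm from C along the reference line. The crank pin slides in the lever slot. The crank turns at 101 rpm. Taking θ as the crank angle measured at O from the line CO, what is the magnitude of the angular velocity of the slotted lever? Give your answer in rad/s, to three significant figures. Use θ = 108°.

0.0316

ω = 10.58 rad/s (from 101 rpm).
Crank pin A relative to C: A = (d + r cosθ, r sinθ); lever angle φ = atan2(r sinθ, d + r cosθ).
Differentiating tanφ: φ̇ = rω(d cosθ + r)/(d² + r² + 2dr cosθ).
d² + r² + 2dr cosθ = |CA|² = 0.0362919 m²;  d cosθ + r = +0.0017039 m.
|ω_lever| = |0.0636·10.58·+0.0017039| / 0.0362919 = 0.031582 rad/s.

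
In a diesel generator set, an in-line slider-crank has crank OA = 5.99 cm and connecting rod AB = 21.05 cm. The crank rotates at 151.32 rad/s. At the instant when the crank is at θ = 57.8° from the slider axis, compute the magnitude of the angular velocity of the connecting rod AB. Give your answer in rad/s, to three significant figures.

ω = 151.3 rad/s
The rod makes angle φ with the slider axis where L sinφ = r sinθ; differentiating, L cosφ·φ̇ = r ω cosθ.
L cosφ = √(L² − r² sin²θ) = 0.20431 m.
|ω_rod| = r ω |cosθ| / √(L² − r² sin²θ) = 0.0599·151.3·0.53288/0.20431 = 23.641 rad/s.

23.6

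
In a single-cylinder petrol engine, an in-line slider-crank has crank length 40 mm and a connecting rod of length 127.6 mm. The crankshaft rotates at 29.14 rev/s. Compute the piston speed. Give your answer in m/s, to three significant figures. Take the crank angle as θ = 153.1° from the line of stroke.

2.38

ω = 2π·29.1 = 183.1 rad/s
For an in-line slider-crank, x = r cosθ + √(L² − r² sin²θ), so v = −rω sinθ·[1 + r cosθ/√(L² − r² sin²θ)].
With r = 0.04 m, L = 0.1276 m, θ = 153.1°: √(L² − r² sin²θ) = 0.12631 m.
v = −0.04·183.1·0.45243·[1 + 0.04·-0.89180/0.12631] = -2.3777 m/s.
|v| = 2.3777 m/s.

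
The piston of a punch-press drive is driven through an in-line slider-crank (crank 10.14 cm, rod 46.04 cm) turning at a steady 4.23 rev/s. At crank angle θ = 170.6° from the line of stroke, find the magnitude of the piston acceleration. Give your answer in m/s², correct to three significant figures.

ω = 2π·4.23 = 26.58 rad/s
x(θ) = r cosθ + √(L² − r² sin²θ); with ω constant, a = ω²·d²x/dθ².
d²x/dθ² = −r cosθ − r²(cos2θ)/√u − r⁴ sin²2θ/(4u^{3/2}),  u = L² − r² sin²θ = 0.211694 m².
Substituting r = 0.1014 m, L = 0.4604 m, θ = 170.6°: d²x/dθ² = +0.078855 m.
a = ω²·d²x/dθ² = (26.58)²·(+0.078855) = +55.702 m/s²;  |a| = 55.702 m/s².

55.7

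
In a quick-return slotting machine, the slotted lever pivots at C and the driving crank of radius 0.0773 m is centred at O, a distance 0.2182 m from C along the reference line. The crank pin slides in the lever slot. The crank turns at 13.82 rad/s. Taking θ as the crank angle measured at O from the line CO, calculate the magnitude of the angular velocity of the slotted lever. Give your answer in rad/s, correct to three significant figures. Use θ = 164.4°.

6.73

ω = 13.82 rad/s
Crank pin A relative to C: A = (d + r cosθ, r sinθ); lever angle φ = atan2(r sinθ, d + r cosθ).
Differentiating tanφ: φ̇ = rω(d cosθ + r)/(d² + r² + 2dr cosθ).
d² + r² + 2dr cosθ = |CA|² = 0.0210955 m²;  d cosθ + r = -0.13286 m.
|ω_lever| = |0.0773·13.82·-0.13286| / 0.0210955 = 6.7282 rad/s.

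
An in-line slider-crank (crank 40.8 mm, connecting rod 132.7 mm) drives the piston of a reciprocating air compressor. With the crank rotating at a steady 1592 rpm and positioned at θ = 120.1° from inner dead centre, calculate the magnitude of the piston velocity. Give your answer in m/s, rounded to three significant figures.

4.94

ω = 2π·1592/60 = 166.7 rad/s
For an in-line slider-crank, x = r cosθ + √(L² − r² sin²θ), so v = −rω sinθ·[1 + r cosθ/√(L² − r² sin²θ)].
With r = 0.0408 m, L = 0.1327 m, θ = 120.1°: √(L² − r² sin²θ) = 0.12792 m.
v = −0.0408·166.7·0.86515·[1 + 0.0408·-0.50151/0.12792] = -4.9434 m/s.
|v| = 4.9434 m/s.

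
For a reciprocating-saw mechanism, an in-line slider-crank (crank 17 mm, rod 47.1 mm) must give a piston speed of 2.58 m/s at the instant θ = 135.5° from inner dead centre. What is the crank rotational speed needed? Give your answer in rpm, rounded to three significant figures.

For an in-line slider-crank, |v_piston| = rω|sinθ|·[1 + r cosθ/√(L² − r² sin²θ)].
With r = 0.017 m, L = 0.0471 m, θ = 135.5°: the bracketed kinematic factor |dx/dθ| = 0.0087448 m.
ω = v/|dx/dθ| = 2.58/0.0087448 = 295.03 rad/s.
N = 60ω/(2π) = 2817.3 rpm.

2820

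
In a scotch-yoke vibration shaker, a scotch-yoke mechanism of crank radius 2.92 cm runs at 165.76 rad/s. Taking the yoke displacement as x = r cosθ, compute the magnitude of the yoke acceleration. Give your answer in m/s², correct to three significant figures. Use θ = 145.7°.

663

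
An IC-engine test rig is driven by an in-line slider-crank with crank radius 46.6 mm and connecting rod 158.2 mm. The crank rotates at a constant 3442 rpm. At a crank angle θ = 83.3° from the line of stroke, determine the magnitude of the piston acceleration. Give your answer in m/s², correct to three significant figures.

1110

ω = 2π·3442/60 = 360.4 rad/s
x(θ) = r cosθ + √(L² − r² sin²θ); with ω constant, a = ω²·d²x/dθ².
d²x/dθ² = −r cosθ − r²(cos2θ)/√u − r⁴ sin²2θ/(4u^{3/2}),  u = L² − r² sin²θ = 0.0228852 m².
Substituting r = 0.0466 m, L = 0.1582 m, θ = 83.3°: d²x/dθ² = +0.0085088 m.
a = ω²·d²x/dθ² = (360.4)²·(+0.0085088) = +1105.5 m/s²;  |a| = 1105.5 m/s².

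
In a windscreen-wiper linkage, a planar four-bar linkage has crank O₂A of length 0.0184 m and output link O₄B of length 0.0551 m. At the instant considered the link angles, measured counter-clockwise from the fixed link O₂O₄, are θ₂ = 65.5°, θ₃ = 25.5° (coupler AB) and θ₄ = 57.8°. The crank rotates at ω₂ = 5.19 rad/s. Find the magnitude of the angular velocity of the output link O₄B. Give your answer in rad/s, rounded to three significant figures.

2.08

ω₂ = 5.19 rad/s
Differentiating the loop-closure r₂e^{iθ₂}+r₃e^{iθ₃}=r₁+r₄e^{iθ₄} gives r₂ω₂e^{iθ₂}+r₃ω₃e^{iθ₃}=r₄ω₄e^{iθ₄}.
Eliminating the other unknown: ω₄ = r₂ω₂ sin(θ₂−θ₃) / [r₄ sin(θ₄−θ₃)].
Numerator sine = +0.64279; denominator sine = +0.53435.
Result = 0.0184·5.19·(+0.64279) / (0.0551·(+0.53435)) = +2.0848 rad/s; magnitude 2.0848 rad/s.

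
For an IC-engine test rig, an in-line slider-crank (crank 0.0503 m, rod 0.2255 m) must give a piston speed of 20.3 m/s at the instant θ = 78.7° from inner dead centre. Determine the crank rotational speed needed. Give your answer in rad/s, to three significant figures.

For an in-line slider-crank, |v_piston| = rω|sinθ|·[1 + r cosθ/√(L² − r² sin²θ)].
With r = 0.0503 m, L = 0.2255 m, θ = 78.7°: the bracketed kinematic factor |dx/dθ| = 0.051534 m.
ω = v/|dx/dθ| = 20.3/0.051534 = 393.91 rad/s.

394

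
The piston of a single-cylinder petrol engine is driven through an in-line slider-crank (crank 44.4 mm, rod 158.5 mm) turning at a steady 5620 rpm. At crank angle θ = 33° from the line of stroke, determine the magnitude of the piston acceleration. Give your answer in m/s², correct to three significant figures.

14700

ω = 2π·5620/60 = 588.5 rad/s
x(θ) = r cosθ + √(L² − r² sin²θ); with ω constant, a = ω²·d²x/dθ².
d²x/dθ² = −r cosθ − r²(cos2θ)/√u − r⁴ sin²2θ/(4u^{3/2}),  u = L² − r² sin²θ = 0.0245375 m².
Substituting r = 0.0444 m, L = 0.1585 m, θ = 33°: d²x/dθ² = -0.042567 m.
a = ω²·d²x/dθ² = (588.5)²·(-0.042567) = -14743 m/s²;  |a| = 14743 m/s².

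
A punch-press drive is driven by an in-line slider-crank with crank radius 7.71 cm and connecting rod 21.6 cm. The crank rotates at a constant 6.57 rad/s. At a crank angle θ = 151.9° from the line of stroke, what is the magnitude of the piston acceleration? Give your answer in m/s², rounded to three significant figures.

2.24

ω = 6.57 rad/s
x(θ) = r cosθ + √(L² − r² sin²θ); with ω constant, a = ω²·d²x/dθ².
d²x/dθ² = −r cosθ − r²(cos2θ)/√u − r⁴ sin²2θ/(4u^{3/2}),  u = L² − r² sin²θ = 0.0453372 m².
Substituting r = 0.0771 m, L = 0.216 m, θ = 151.9°: d²x/dθ² = +0.05185 m.
a = ω²·d²x/dθ² = (6.57)²·(+0.05185) = +2.2381 m/s²;  |a| = 2.2381 m/s².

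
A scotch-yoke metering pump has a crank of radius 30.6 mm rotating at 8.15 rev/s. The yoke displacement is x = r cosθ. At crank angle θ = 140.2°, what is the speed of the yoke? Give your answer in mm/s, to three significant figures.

1000

ω = 51.21 rad/s (from 8.15 rev/s).
x = r cosθ ⇒ ẋ = −rω sinθ.
|v| = rω|sinθ| = 0.0306·51.21·|sin 140.2°| = 1.003 m/s = 1003 mm/s.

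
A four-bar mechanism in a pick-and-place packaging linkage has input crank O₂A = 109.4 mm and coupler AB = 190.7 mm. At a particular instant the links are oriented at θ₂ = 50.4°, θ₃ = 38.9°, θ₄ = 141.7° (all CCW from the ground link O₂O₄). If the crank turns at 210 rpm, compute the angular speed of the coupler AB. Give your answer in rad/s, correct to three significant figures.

ω₂ = 21.99 rad/s (from 210 rpm).
Differentiating the loop-closure r₂e^{iθ₂}+r₃e^{iθ₃}=r₁+r₄e^{iθ₄} gives r₂ω₂e^{iθ₂}+r₃ω₃e^{iθ₃}=r₄ω₄e^{iθ₄}.
Eliminating the other unknown: ω₃ = r₂ω₂ sin(θ₄−θ₂) / [r₃ sin(θ₃−θ₄)].
Numerator sine = +0.99974; denominator sine = -0.97515.
Result = 0.1094·21.99·(+0.99974) / (0.1907·(-0.97515)) = -12.934 rad/s; magnitude 12.934 rad/s.

12.9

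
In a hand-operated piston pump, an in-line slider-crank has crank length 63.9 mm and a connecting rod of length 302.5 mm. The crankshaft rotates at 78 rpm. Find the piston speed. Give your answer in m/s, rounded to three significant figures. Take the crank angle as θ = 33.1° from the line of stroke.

ω = 2π·78/60 = 8.168 rad/s
For an in-line slider-crank, x = r cosθ + √(L² − r² sin²θ), so v = −rω sinθ·[1 + r cosθ/√(L² − r² sin²θ)].
With r = 0.0639 m, L = 0.3025 m, θ = 33.1°: √(L² − r² sin²θ) = 0.30048 m.
v = −0.0639·8.168·0.54610·[1 + 0.0639·0.83772/0.30048] = -0.33581 m/s.
|v| = 0.33581 m/s.

0.336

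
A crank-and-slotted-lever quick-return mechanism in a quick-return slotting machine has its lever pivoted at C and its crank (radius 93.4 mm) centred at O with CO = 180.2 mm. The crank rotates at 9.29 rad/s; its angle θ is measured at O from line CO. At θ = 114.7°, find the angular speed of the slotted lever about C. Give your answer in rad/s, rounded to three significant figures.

0.579

ω = 9.29 rad/s
Crank pin A relative to C: A = (d + r cosθ, r sinθ); lever angle φ = atan2(r sinθ, d + r cosθ).
Differentiating tanφ: φ̇ = rω(d cosθ + r)/(d² + r² + 2dr cosθ).
d² + r² + 2dr cosθ = |CA|² = 0.0271296 m²;  d cosθ + r = +0.0181 m.
|ω_lever| = |0.0934·9.29·+0.0181| / 0.0271296 = 0.5789 rad/s.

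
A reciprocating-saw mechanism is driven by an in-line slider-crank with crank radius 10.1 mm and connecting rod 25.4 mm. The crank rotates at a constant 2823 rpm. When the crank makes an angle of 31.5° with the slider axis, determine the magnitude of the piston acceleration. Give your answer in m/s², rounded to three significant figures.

927

ω = 2π·2823/60 = 295.6 rad/s
x(θ) = r cosθ + √(L² − r² sin²θ); with ω constant, a = ω²·d²x/dθ².
d²x/dθ² = −r cosθ − r²(cos2θ)/√u − r⁴ sin²2θ/(4u^{3/2}),  u = L² − r² sin²θ = 0.000617311 m².
Substituting r = 0.0101 m, L = 0.0254 m, θ = 31.5°: d²x/dθ² = -0.01061 m.
a = ω²·d²x/dθ² = (295.6)²·(-0.01061) = -927.27 m/s²;  |a| = 927.27 m/s².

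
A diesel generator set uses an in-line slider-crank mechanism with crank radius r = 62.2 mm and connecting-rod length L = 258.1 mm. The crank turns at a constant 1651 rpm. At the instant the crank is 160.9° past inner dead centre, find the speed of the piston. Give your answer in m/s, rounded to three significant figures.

ω = 2π·1651/60 = 172.9 rad/s
For an in-line slider-crank, x = r cosθ + √(L² − r² sin²θ), so v = −rω sinθ·[1 + r cosθ/√(L² − r² sin²θ)].
With r = 0.0622 m, L = 0.2581 m, θ = 160.9°: √(L² − r² sin²θ) = 0.2573 m.
v = −0.0622·172.9·0.32722·[1 + 0.0622·-0.94495/0.2573] = -2.715 m/s.
|v| = 2.715 m/s.

2.72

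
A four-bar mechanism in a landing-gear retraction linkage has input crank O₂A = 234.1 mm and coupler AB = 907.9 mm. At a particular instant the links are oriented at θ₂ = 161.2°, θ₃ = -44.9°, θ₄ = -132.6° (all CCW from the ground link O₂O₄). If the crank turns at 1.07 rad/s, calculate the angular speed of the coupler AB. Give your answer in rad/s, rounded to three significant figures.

0.253

ω₂ = 1.07 rad/s
Differentiating the loop-closure r₂e^{iθ₂}+r₃e^{iθ₃}=r₁+r₄e^{iθ₄} gives r₂ω₂e^{iθ₂}+r₃ω₃e^{iθ₃}=r₄ω₄e^{iθ₄}.
Eliminating the other unknown: ω₃ = r₂ω₂ sin(θ₄−θ₂) / [r₃ sin(θ₃−θ₄)].
Numerator sine = +0.91496; denominator sine = +0.99919.
Result = 0.2341·1.07·(+0.91496) / (0.9079·(+0.99919)) = +0.25264 rad/s; magnitude 0.25264 rad/s.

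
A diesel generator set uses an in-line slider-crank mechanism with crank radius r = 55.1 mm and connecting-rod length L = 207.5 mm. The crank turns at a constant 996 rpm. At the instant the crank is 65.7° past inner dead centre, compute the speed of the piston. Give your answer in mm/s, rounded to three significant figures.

5830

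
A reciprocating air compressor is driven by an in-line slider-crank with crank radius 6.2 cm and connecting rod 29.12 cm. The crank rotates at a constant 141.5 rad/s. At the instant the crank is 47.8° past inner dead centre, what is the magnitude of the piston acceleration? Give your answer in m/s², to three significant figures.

ω = 141.5 rad/s
x(θ) = r cosθ + √(L² − r² sin²θ); with ω constant, a = ω²·d²x/dθ².
d²x/dθ² = −r cosθ − r²(cos2θ)/√u − r⁴ sin²2θ/(4u^{3/2}),  u = L² − r² sin²θ = 0.0826879 m².
Substituting r = 0.062 m, L = 0.2912 m, θ = 47.8°: d²x/dθ² = -0.040496 m.
a = ω²·d²x/dθ² = (141.5)²·(-0.040496) = -810.82 m/s²;  |a| = 810.82 m/s².

811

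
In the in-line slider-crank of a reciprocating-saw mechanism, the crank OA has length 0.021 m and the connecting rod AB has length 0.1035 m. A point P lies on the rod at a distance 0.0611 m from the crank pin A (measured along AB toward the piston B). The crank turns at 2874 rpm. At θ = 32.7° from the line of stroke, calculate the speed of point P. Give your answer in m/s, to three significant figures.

ω = 301 rad/s.  Crank-pin speed |V_A| = rω = 6.3203 m/s, perpendicular to OA.
Rod angle: sinφ = −(r/L) sinθ ⇒ φ = -6.293°; ω_rod = −rω cosθ/√(L²−r²sin²θ) = -51.699 rad/s.
V_P = V_A + ω_rod × AP, with AP = 0.0611 m along the rod.
Components: V_Px = −rω sinθ − a·ω_rod·sinφ = -3.7607 m/s;  V_Py = rω cosθ + a·ω_rod·cosφ = +2.1788 m/s.
|V_P| = √(V_Px² + V_Py²) = 4.3463 m/s.

4.35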